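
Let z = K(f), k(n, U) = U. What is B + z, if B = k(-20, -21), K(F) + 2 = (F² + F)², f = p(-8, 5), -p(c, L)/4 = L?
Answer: 144377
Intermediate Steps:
p(c, L) = -4*L
f = -20 (f = -4*5 = -20)
K(F) = -2 + (F + F²)² (K(F) = -2 + (F² + F)² = -2 + (F + F²)²)
z = 144398 (z = -2 + (-20)²*(1 - 20)² = -2 + 400*(-19)² = -2 + 400*361 = -2 + 144400 = 144398)
B = -21
B + z = -21 + 144398 = 144377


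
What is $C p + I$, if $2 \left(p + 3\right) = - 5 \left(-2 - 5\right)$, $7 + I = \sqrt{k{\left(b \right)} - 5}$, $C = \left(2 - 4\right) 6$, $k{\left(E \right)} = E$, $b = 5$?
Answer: $-181$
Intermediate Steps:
$C = -12$ ($C = \left(-2\right) 6 = -12$)
$I = -7$ ($I = -7 + \sqrt{5 - 5} = -7 + \sqrt{0} = -7 + 0 = -7$)
$p = \frac{29}{2}$ ($p = -3 + \frac{\left(-5\right) \left(-2 - 5\right)}{2} = -3 + \frac{\left(-5\right) \left(-7\right)}{2} = -3 + \frac{1}{2} \cdot 35 = -3 + \frac{35}{2} = \frac{29}{2} \approx 14.5$)
$C p + I = \left(-12\right) \frac{29}{2} - 7 = -174 - 7 = -181$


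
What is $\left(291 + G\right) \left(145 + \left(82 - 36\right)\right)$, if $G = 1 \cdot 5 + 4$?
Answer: $57300$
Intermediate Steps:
$G = 9$ ($G = 5 + 4 = 9$)
$\left(291 + G\right) \left(145 + \left(82 - 36\right)\right) = \left(291 + 9\right) \left(145 + \left(82 - 36\right)\right) = 300 \left(145 + 46\right) = 300 \cdot 191 = 57300$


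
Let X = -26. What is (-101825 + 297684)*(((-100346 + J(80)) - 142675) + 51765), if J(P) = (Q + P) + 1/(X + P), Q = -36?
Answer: -2022331723973/54 ≈ -3.7451e+10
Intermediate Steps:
J(P) = -36 + P + 1/(-26 + P) (J(P) = (-36 + P) + 1/(-26 + P) = -36 + P + 1/(-26 + P))
(-101825 + 297684)*(((-100346 + J(80)) - 142675) + 51765) = (-101825 + 297684)*(((-100346 + (937 + 80² - 62*80)/(-26 + 80)) - 142675) + 51765) = 195859*(((-100346 + (937 + 6400 - 4960)/54) - 142675) + 51765) = 195859*(((-100346 + (1/54)*2377) - 142675) + 51765) = 195859*(((-100346 + 2377/54) - 142675) + 51765) = 195859*((-5416307/54 - 142675) + 51765) = 195859*(-13120757/54 + 51765) = 195859*(-10325447/54) = -2022331723973/54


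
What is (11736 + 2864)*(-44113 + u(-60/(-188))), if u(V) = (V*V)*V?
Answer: -66867133110400/103823 ≈ -6.4405e+8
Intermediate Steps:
u(V) = V**3 (u(V) = V**2*V = V**3)
(11736 + 2864)*(-44113 + u(-60/(-188))) = (11736 + 2864)*(-44113 + (-60/(-188))**3) = 14600*(-44113 + (-60*(-1/188))**3) = 14600*(-44113 + (15/47)**3) = 14600*(-44113 + 3375/103823) = 14600*(-4579940624/103823) = -66867133110400/103823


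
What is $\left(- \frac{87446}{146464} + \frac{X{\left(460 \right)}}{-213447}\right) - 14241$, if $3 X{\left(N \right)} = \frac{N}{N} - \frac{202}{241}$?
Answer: $- \frac{179430182218039}{12599021136} \approx -14242.0$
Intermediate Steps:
$X{\left(N \right)} = \frac{13}{241}$ ($X{\left(N \right)} = \frac{\frac{N}{N} - \frac{202}{241}}{3} = \frac{1 - \frac{202}{241}}{3} = \frac{1}{3} \cdot \frac{39}{241} = \frac{13}{241}$)
$\left(- \frac{87446}{146464} + \frac{X{\left(460 \right)}}{-213447}\right) - 14241 = \left(- \frac{87446}{146464} + \frac{13}{241 \left(-213447\right)}\right) - 14241 = \left(\left(-87446\right) \frac{1}{146464} + \frac{13}{241} \left(- \frac{1}{213447}\right)\right) - 14241 = \left(- \frac{1901}{3184} - \frac{1}{3956979}\right) - 14241 = - \frac{7522220263}{12599021136} - 14241 = - \frac{179430182218039}{12599021136}$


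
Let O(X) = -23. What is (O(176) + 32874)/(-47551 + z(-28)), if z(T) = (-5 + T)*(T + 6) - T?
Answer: -1729/2463 ≈ -0.70199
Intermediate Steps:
z(T) = -T + (-5 + T)*(6 + T) (z(T) = (-5 + T)*(6 + T) - T = -T + (-5 + T)*(6 + T))
(O(176) + 32874)/(-47551 + z(-28)) = (-23 + 32874)/(-47551 + (-30 + (-28)**2)) = 32851/(-47551 + (-30 + 784)) = 32851/(-47551 + 754) = 32851/(-46797) = 32851*(-1/46797) = -1729/2463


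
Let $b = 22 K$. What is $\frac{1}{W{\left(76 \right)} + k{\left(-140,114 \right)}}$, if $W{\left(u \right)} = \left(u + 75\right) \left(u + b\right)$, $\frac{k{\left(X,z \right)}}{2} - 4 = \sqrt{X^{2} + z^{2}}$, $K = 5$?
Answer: $\frac{14047}{394571226} - \frac{\sqrt{8149}}{197285613} \approx 3.5143 \cdot 10^{-5}$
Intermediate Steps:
$b = 110$ ($b = 22 \cdot 5 = 110$)
$k{\left(X,z \right)} = 8 + 2 \sqrt{X^{2} + z^{2}}$
$W{\left(u \right)} = \left(75 + u\right) \left(110 + u\right)$ ($W{\left(u \right)} = \left(u + 75\right) \left(u + 110\right) = \left(75 + u\right) \left(110 + u\right)$)
$\frac{1}{W{\left(76 \right)} + k{\left(-140,114 \right)}} = \frac{1}{\left(8250 + 76^{2} + 185 \cdot 76\right) + \left(8 + 2 \sqrt{\left(-140\right)^{2} + 114^{2}}\right)} = \frac{1}{\left(8250 + 5776 + 14060\right) + \left(8 + 2 \sqrt{19600 + 12996}\right)} = \frac{1}{28086 + \left(8 + 2 \sqrt{32596}\right)} = \frac{1}{28086 + \left(8 + 2 \cdot 2 \sqrt{8149}\right)} = \frac{1}{28086 + \left(8 + 4 \sqrt{8149}\right)} = \frac{1}{28094 + 4 \sqrt{8149}}$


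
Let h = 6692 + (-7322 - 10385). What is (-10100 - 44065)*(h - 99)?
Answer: 601989810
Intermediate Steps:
h = -11015 (h = 6692 - 17707 = -11015)
(-10100 - 44065)*(h - 99) = (-10100 - 44065)*(-11015 - 99) = -54165*(-11114) = 601989810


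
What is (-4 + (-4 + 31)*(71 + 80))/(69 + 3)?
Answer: 4073/72 ≈ 56.569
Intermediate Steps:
(-4 + (-4 + 31)*(71 + 80))/(69 + 3) = (-4 + 27*151)/72 = (-4 + 4077)/72 = (1/72)*4073 = 4073/72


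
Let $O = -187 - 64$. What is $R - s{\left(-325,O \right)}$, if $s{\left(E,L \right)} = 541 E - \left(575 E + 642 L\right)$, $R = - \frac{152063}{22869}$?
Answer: $- \frac{3938010911}{22869} \approx -1.722 \cdot 10^{5}$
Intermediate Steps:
$R = - \frac{152063}{22869}$ ($R = \left(-152063\right) \frac{1}{22869} = - \frac{152063}{22869} \approx -6.6493$)
$O = -251$ ($O = -187 - 64 = -251$)
$s{\left(E,L \right)} = - 642 L - 34 E$ ($s{\left(E,L \right)} = 541 E - \left(575 E + 642 L\right) = - 642 L - 34 E$)
$R - s{\left(-325,O \right)} = - \frac{152063}{22869} - \left(\left(-642\right) \left(-251\right) - -11050\right) = - \frac{152063}{22869} - \left(161142 + 11050\right) = - \frac{152063}{22869} - 172192 = - \frac{3938010911}{22869}$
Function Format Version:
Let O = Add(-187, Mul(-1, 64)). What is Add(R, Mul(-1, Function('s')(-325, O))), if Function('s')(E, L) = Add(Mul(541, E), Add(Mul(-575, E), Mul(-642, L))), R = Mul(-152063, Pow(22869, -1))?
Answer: Rational(-3938010911, 22869) ≈ -1.7220e+5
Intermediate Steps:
R = Rational(-152063, 22869) (R = Mul(-152063, Rational(1, 22869)) = Rational(-152063, 22869) ≈ -6.6493)
O = -251 (O = Add(-187, -64) = -251)
Function('s')(E, L) = Add(Mul(-642, L), Mul(-34, E)) (Function('s')(E, L) = Add(Mul(541, E), Add(Mul(-642, L), Mul(-575, E))) = Add(Mul(-642, L), Mul(-34, E)))
Add(R, Mul(-1, Function('s')(-325, O))) = Add(Rational(-152063, 22869), Mul(-1, Add(Mul(-642, -251), Mul(-34, -325)))) = Add(Rational(-152063, 22869), Mul(-1, Add(161142, 11050))) = Add(Rational(-152063, 22869), Mul(-1, 172192)) = Add(Rational(-152063, 22869), -172192) = Rational(-3938010911, 22869)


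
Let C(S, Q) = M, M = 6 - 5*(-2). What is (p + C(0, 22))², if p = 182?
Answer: 39204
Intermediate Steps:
M = 16 (M = 6 + 10 = 16)
C(S, Q) = 16
(p + C(0, 22))² = (182 + 16)² = 198² = 39204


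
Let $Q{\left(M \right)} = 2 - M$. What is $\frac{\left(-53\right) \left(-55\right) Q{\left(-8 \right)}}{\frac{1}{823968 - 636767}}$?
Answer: $5456909150$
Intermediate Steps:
$\frac{\left(-53\right) \left(-55\right) Q{\left(-8 \right)}}{\frac{1}{823968 - 636767}} = \frac{\left(-53\right) \left(-55\right) \left(2 - -8\right)}{\frac{1}{823968 - 636767}} = \frac{2915 \left(2 + 8\right)}{\frac{1}{187201}} = 2915 \cdot 10 \frac{1}{\frac{1}{187201}} = 29150 \cdot 187201 = 5456909150$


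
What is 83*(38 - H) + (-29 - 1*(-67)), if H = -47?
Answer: 7093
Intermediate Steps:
83*(38 - H) + (-29 - 1*(-67)) = 83*(38 - 1*(-47)) + (-29 - 1*(-67)) = 83*(38 + 47) + (-29 + 67) = 83*85 + 38 = 7055 + 38 = 7093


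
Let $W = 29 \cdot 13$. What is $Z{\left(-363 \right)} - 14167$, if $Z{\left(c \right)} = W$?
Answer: $-13790$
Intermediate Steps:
$W = 377$
$Z{\left(c \right)} = 377$
$Z{\left(-363 \right)} - 14167 = 377 - 14167 = -13790$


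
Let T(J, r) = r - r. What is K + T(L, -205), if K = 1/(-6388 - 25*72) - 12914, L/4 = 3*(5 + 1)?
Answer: -105739833/8188 ≈ -12914.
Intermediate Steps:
L = 72 (L = 4*(3*(5 + 1)) = 4*(3*6) = 4*18 = 72)
K = -105739833/8188 (K = 1/(-6388 - 1800) - 12914 = 1/(-8188) - 12914 = -1/8188 - 12914 = -105739833/8188 ≈ -12914.)
T(J, r) = 0
K + T(L, -205) = -105739833/8188 + 0 = -105739833/8188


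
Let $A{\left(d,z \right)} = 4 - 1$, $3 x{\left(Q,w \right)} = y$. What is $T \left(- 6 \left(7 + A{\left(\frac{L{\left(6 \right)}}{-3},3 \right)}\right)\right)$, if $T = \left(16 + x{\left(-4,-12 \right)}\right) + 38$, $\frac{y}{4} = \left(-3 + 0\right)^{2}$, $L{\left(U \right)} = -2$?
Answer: $-3960$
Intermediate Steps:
$y = 36$ ($y = 4 \left(-3 + 0\right)^{2} = 4 \left(-3\right)^{2} = 4 \cdot 9 = 36$)
$x{\left(Q,w \right)} = 12$ ($x{\left(Q,w \right)} = \frac{1}{3} \cdot 36 = 12$)
$A{\left(d,z \right)} = 3$
$T = 66$ ($T = \left(16 + 12\right) + 38 = 28 + 38 = 66$)
$T \left(- 6 \left(7 + A{\left(\frac{L{\left(6 \right)}}{-3},3 \right)}\right)\right) = 66 \left(- 6 \left(7 + 3\right)\right) = 66 \left(\left(-6\right) 10\right) = 66 \left(-60\right) = -3960$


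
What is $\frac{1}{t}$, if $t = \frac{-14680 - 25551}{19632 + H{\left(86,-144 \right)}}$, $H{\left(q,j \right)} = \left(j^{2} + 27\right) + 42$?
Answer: $- \frac{40437}{40231} \approx -1.0051$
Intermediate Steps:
$H{\left(q,j \right)} = 69 + j^{2}$ ($H{\left(q,j \right)} = \left(27 + j^{2}\right) + 42 = 69 + j^{2}$)
$t = - \frac{40231}{40437}$ ($t = \frac{-14680 - 25551}{19632 + \left(69 + \left(-144\right)^{2}\right)} = - \frac{40231}{19632 + \left(69 + 20736\right)} = - \frac{40231}{19632 + 20805} = - \frac{40231}{40437} \approx -0.99491$)
$\frac{1}{t} = \frac{1}{- \frac{40231}{40437}} = - \frac{40437}{40231}$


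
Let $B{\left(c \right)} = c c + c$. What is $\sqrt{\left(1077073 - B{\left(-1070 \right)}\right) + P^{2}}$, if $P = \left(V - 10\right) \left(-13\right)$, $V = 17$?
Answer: $2 i \sqrt{14619} \approx 241.82 i$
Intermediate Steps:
$B{\left(c \right)} = c + c^{2}$ ($B{\left(c \right)} = c^{2} + c = c + c^{2}$)
$P = -91$ ($P = \left(17 - 10\right) \left(-13\right) = 7 \left(-13\right) = -91$)
$\sqrt{\left(1077073 - B{\left(-1070 \right)}\right) + P^{2}} = \sqrt{\left(1077073 - - 1070 \left(1 - 1070\right)\right) + \left(-91\right)^{2}} = \sqrt{\left(1077073 - \left(-1070\right) \left(-1069\right)\right) + 8281} = \sqrt{\left(1077073 - 1143830\right) + 8281} = \sqrt{-66757 + 8281} = \sqrt{-58476} = 2 i \sqrt{14619}$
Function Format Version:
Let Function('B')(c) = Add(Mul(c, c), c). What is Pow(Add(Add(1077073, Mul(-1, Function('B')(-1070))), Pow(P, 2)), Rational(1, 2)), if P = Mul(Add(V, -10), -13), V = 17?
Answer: Mul(2, I, Pow(14619, Rational(1, 2))) ≈ Mul(241.82, I)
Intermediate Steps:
Function('B')(c) = Add(c, Pow(c, 2)) (Function('B')(c) = Add(Pow(c, 2), c) = Add(c, Pow(c, 2)))
P = -91 (P = Mul(Add(17, -10), -13) = Mul(7, -13) = -91)
Pow(Add(Add(1077073, Mul(-1, Function('B')(-1070))), Pow(P, 2)), Rational(1, 2)) = Pow(Add(Add(1077073, Mul(-1, Mul(-1070, Add(1, -1070)))), Pow(-91, 2)), Rational(1, 2)) = Pow(Add(Add(1077073, Mul(-1, Mul(-1070, -1069))), 8281), Rational(1, 2)) = Pow(Add(Add(1077073, Mul(-1, 1143830)), 8281), Rational(1, 2)) = Pow(Add(Add(1077073, -1143830), 8281), Rational(1, 2)) = Pow(Add(-66757, 8281), Rational(1, 2)) = Pow(-58476, Rational(1, 2)) = Mul(2, I, Pow(14619, Rational(1, 2)))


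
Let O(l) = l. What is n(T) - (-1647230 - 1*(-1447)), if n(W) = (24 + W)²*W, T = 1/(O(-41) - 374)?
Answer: 117629566345944/71473375 ≈ 1.6458e+6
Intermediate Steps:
T = -1/415 (T = 1/(-41 - 374) = 1/(-415) = -1/415 ≈ -0.0024096)
n(W) = W*(24 + W)²
n(T) - (-1647230 - 1*(-1447)) = -(24 - 1/415)²/415 - (-1647230 - 1*(-1447)) = -(9959/415)²/415 - (-1647230 + 1447) = -1/415*99181681/172225 - 1*(-1645783) = -99181681/71473375 + 1645783 = 117629566345944/71473375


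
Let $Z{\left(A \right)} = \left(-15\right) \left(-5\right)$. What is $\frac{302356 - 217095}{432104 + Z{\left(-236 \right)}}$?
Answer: $\frac{7751}{39289} \approx 0.19728$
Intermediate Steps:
$Z{\left(A \right)} = 75$
$\frac{302356 - 217095}{432104 + Z{\left(-236 \right)}} = \frac{302356 - 217095}{432104 + 75} = \frac{85261}{432179} = 85261 \cdot \frac{1}{432179} = \frac{7751}{39289}$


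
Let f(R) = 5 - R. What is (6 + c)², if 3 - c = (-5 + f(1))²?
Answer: 64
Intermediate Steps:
c = 2 (c = 3 - (-5 + (5 - 1*1))² = 3 - (-5 + (5 - 1))² = 3 - (-5 + 4)² = 3 - 1*(-1)² = 3 - 1*1 = 3 - 1 = 2)
(6 + c)² = (6 + 2)² = 8² = 64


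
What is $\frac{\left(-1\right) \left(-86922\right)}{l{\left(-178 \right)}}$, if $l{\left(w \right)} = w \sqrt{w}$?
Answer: $\frac{43461 i \sqrt{178}}{15842} \approx 36.602 i$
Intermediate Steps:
$l{\left(w \right)} = w^{\frac{3}{2}}$
$\frac{\left(-1\right) \left(-86922\right)}{l{\left(-178 \right)}} = \frac{\left(-1\right) \left(-86922\right)}{\left(-178\right)^{\frac{3}{2}}} = \frac{86922}{\left(-178\right) i \sqrt{178}} = 86922 \frac{i \sqrt{178}}{31684} = \frac{43461 i \sqrt{178}}{15842}$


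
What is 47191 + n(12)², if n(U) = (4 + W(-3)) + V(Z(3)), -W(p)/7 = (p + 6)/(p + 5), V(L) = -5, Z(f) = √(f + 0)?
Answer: 189293/4 ≈ 47323.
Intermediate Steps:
Z(f) = √f
W(p) = -7*(6 + p)/(5 + p) (W(p) = -7*(p + 6)/(p + 5) = -7*(6 + p)/(5 + p))
n(U) = -23/2 (n(U) = (4 + 7*(-6 - 1*(-3))/(5 - 3)) - 5 = (4 + 7*(-6 + 3)/2) - 5 = (4 + 7*(½)*(-3)) - 5 = (4 - 21/2) - 5 = -13/2 - 5 = -23/2)
47191 + n(12)² = 47191 + (-23/2)² = 47191 + 529/4 = 189293/4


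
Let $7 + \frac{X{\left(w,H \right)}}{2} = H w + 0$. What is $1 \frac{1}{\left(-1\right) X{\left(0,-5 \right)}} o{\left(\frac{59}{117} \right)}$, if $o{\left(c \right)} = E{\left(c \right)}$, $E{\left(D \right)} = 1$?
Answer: $\frac{1}{14} \approx 0.071429$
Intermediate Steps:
$X{\left(w,H \right)} = -14 + 2 H w$ ($X{\left(w,H \right)} = -14 + 2 \left(H w + 0\right) = -14 + 2 H w$)
$o{\left(c \right)} = 1$
$1 \frac{1}{\left(-1\right) X{\left(0,-5 \right)}} o{\left(\frac{59}{117} \right)} = 1 \frac{1}{\left(-1\right) \left(-14 + 2 \left(-5\right) 0\right)} 1 = 1 \frac{1}{\left(-1\right) \left(-14 + 0\right)} 1 = 1 \frac{1}{\left(-1\right) \left(-14\right)} 1 = 1 \cdot \frac{1}{14} \cdot 1 = \frac{1}{14} \cdot 1 = \frac{1}{14}$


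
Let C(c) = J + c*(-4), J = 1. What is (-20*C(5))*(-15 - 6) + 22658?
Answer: 14678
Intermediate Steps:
C(c) = 1 - 4*c (C(c) = 1 + c*(-4) = 1 - 4*c)
(-20*C(5))*(-15 - 6) + 22658 = (-20*(1 - 4*5))*(-15 - 6) + 22658 = -20*(1 - 20)*(-21) + 22658 = -20*(-19)*(-21) + 22658 = 380*(-21) + 22658 = -7980 + 22658 = 14678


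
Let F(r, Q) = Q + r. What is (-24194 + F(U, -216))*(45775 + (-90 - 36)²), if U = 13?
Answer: -1504099447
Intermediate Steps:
(-24194 + F(U, -216))*(45775 + (-90 - 36)²) = (-24194 + (-216 + 13))*(45775 + (-90 - 36)²) = (-24194 - 203)*(45775 + (-126)²) = -24397*(45775 + 15876) = -24397*61651 = -1504099447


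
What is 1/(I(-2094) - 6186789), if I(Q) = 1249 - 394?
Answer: -1/6185934 ≈ -1.6166e-7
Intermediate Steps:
I(Q) = 855
1/(I(-2094) - 6186789) = 1/(855 - 6186789) = 1/(-6185934) = -1/6185934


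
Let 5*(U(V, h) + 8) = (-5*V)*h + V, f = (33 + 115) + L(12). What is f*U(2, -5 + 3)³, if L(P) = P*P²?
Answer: -10940832/125 ≈ -87527.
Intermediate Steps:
L(P) = P³
f = 1876 (f = (33 + 115) + 12³ = 148 + 1728 = 1876)
U(V, h) = -8 + V/5 - V*h (U(V, h) = -8 + ((-5*V)*h + V)/5 = -8 + (-5*V*h + V)/5 = -8 + (V - 5*V*h)/5 = -8 + (V/5 - V*h) = -8 + V/5 - V*h)
f*U(2, -5 + 3)³ = 1876*(-8 + (⅕)*2 - 1*2*(-5 + 3))³ = 1876*(-8 + ⅖ - 1*2*(-2))³ = 1876*(-8 + ⅖ + 4)³ = 1876*(-18/5)³ = 1876*(-5832/125) = -10940832/125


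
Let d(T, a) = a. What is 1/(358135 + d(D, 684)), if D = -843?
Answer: 1/358819 ≈ 2.7869e-6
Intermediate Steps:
1/(358135 + d(D, 684)) = 1/(358135 + 684) = 1/358819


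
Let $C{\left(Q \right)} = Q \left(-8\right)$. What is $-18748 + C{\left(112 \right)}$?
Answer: $-19644$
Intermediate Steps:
$C{\left(Q \right)} = - 8 Q$
$-18748 + C{\left(112 \right)} = -18748 - 896 = -19644$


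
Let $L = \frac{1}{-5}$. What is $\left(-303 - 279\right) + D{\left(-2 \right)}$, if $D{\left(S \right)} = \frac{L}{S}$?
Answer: $- \frac{5819}{10} \approx -581.9$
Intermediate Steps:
$L = - \frac{1}{5} \approx -0.2$
$D{\left(S \right)} = - \frac{1}{5 S}$
$\left(-303 - 279\right) + D{\left(-2 \right)} = \left(-303 - 279\right) - \frac{1}{5 \left(-2\right)} = -582 - - \frac{1}{10} = -582 + \frac{1}{10} = - \frac{5819}{10}$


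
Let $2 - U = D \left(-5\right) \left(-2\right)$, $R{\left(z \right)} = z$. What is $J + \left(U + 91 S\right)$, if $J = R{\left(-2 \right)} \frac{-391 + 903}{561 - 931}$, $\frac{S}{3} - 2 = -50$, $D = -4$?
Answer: $- \frac{2415958}{185} \approx -13059.0$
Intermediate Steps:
$S = -144$ ($S = 6 + 3 \left(-50\right) = 6 - 150 = -144$)
$J = \frac{512}{185}$ ($J = - 2 \frac{-391 + 903}{561 - 931} = - 2 \frac{512}{-370} = - 2 \cdot 512 \left(- \frac{1}{370}\right) = \left(-2\right) \left(- \frac{256}{185}\right) = \frac{512}{185} \approx 2.7676$)
$U = 42$ ($U = 2 - \left(-4\right) \left(-5\right) \left(-2\right) = 2 - 20 \left(-2\right) = 2 - -40 = 2 + 40 = 42$)
$J + \left(U + 91 S\right) = \frac{512}{185} + \left(42 + 91 \left(-144\right)\right) = \frac{512}{185} + \left(42 - 13104\right) = \frac{512}{185} - 13062 = - \frac{2415958}{185}$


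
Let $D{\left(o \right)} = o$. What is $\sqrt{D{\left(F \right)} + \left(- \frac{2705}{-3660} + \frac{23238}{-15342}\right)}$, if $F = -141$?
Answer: $\frac{i \sqrt{124172408273973}}{935862} \approx 11.907 i$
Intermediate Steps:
$\sqrt{D{\left(F \right)} + \left(- \frac{2705}{-3660} + \frac{23238}{-15342}\right)} = \sqrt{-141 + \left(- \frac{2705}{-3660} + \frac{23238}{-15342}\right)} = \sqrt{-141 + \left(\left(-2705\right) \left(- \frac{1}{3660}\right) + 23238 \left(- \frac{1}{15342}\right)\right)} = \sqrt{-141 + \left(\frac{541}{732} - \frac{3873}{2557}\right)} = \sqrt{-141 - \frac{1451699}{1871724}} = \sqrt{- \frac{265364783}{1871724}} = \frac{i \sqrt{124172408273973}}{935862}$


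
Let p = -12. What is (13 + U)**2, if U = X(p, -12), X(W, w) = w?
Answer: 1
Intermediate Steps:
U = -12
(13 + U)**2 = (13 - 12)**2 = 1**2 = 1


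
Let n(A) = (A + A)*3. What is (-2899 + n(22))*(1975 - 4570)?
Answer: 7180365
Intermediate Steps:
n(A) = 6*A (n(A) = (2*A)*3 = 6*A)
(-2899 + n(22))*(1975 - 4570) = (-2899 + 6*22)*(1975 - 4570) = (-2899 + 132)*(-2595) = -2767*(-2595) = 7180365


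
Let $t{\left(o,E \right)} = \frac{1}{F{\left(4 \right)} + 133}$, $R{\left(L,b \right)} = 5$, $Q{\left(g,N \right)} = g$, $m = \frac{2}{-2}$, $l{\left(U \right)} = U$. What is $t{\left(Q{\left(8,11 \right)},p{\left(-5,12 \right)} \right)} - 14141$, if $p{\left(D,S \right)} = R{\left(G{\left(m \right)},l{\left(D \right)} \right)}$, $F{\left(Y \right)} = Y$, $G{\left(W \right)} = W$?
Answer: $- \frac{1937316}{137} \approx -14141.0$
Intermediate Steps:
$m = -1$ ($m = 2 \left(- \frac{1}{2}\right) = -1$)
$p{\left(D,S \right)} = 5$
$t{\left(o,E \right)} = \frac{1}{137}$ ($t{\left(o,E \right)} = \frac{1}{4 + 133} = \frac{1}{137}$)
$t{\left(Q{\left(8,11 \right)},p{\left(-5,12 \right)} \right)} - 14141 = \frac{1}{137} - 14141 = - \frac{1937316}{137}$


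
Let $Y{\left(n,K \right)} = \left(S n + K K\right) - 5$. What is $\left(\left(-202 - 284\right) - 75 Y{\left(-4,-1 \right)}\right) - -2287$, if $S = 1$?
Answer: $2401$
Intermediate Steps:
$Y{\left(n,K \right)} = -5 + n + K^{2}$ ($Y{\left(n,K \right)} = \left(1 n + K K\right) - 5 = \left(n + K^{2}\right) - 5 = -5 + n + K^{2}$)
$\left(\left(-202 - 284\right) - 75 Y{\left(-4,-1 \right)}\right) - -2287 = \left(\left(-202 - 284\right) - 75 \left(-5 - 4 + \left(-1\right)^{2}\right)\right) - -2287 = \left(-486 - 75 \left(-5 - 4 + 1\right)\right) + 2287 = \left(-486 - -600\right) + 2287 = \left(-486 + 600\right) + 2287 = 114 + 2287 = 2401$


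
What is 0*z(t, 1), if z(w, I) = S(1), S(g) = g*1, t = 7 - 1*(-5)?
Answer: 0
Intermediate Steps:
t = 12 (t = 7 + 5 = 12)
S(g) = g
z(w, I) = 1
0*z(t, 1) = 0*1 = 0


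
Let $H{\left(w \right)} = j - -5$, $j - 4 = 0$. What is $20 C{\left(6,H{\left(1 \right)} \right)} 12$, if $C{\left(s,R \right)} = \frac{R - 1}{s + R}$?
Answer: $128$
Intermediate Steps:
$j = 4$ ($j = 4 + 0 = 4$)
$H{\left(w \right)} = 9$ ($H{\left(w \right)} = 4 - -5 = 4 + 5 = 9$)
$C{\left(s,R \right)} = \frac{-1 + R}{R + s}$
$20 C{\left(6,H{\left(1 \right)} \right)} 12 = 20 \frac{-1 + 9}{9 + 6} \cdot 12 = 20 \cdot \frac{1}{15} \cdot 8 \cdot 12 = 20 \cdot \frac{8}{15} \cdot 12 = \frac{32}{3} \cdot 12 = 128$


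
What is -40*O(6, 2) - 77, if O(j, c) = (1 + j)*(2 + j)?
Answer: -2317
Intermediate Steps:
-40*O(6, 2) - 77 = -40*(2 + 6**2 + 3*6) - 77 = -40*(2 + 36 + 18) - 77 = -40*56 - 77 = -2240 - 77 = -2317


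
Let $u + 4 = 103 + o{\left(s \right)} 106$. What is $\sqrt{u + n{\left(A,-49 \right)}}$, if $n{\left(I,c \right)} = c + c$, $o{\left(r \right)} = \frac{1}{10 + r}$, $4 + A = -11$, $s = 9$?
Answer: $\frac{5 \sqrt{95}}{19} \approx 2.5649$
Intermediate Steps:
$A = -15$ ($A = -4 - 11 = -15$)
$n{\left(I,c \right)} = 2 c$
$u = \frac{1987}{19}$ ($u = -4 + \left(103 + \frac{1}{10 + 9} \cdot 106\right) = -4 + \left(103 + \frac{1}{19} \cdot 106\right) = -4 + \left(103 + \frac{106}{19}\right) = -4 + \frac{2063}{19} = \frac{1987}{19} \approx 104.58$)
$\sqrt{u + n{\left(A,-49 \right)}} = \sqrt{\frac{1987}{19} + 2 \left(-49\right)} = \sqrt{\frac{1987}{19} - 98} = \sqrt{\frac{125}{19}} = \frac{5 \sqrt{95}}{19}$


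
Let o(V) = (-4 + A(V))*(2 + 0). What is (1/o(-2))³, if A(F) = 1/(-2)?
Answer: -1/729 ≈ -0.0013717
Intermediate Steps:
A(F) = -½
o(V) = -9 (o(V) = (-4 - ½)*(2 + 0) = -9/2*2 = -9)
(1/o(-2))³ = (1/(-9))³ = (-⅑)³ = -1/729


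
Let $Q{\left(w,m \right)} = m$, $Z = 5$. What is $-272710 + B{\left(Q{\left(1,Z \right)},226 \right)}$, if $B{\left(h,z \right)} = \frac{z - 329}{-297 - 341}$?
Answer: $- \frac{173988877}{638} \approx -2.7271 \cdot 10^{5}$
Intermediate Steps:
$B{\left(h,z \right)} = \frac{329}{638} - \frac{z}{638}$ ($B{\left(h,z \right)} = \frac{-329 + z}{-638} = \left(-329 + z\right) \left(- \frac{1}{638}\right) = \frac{329}{638} - \frac{z}{638}$)
$-272710 + B{\left(Q{\left(1,Z \right)},226 \right)} = -272710 + \left(\frac{329}{638} - \frac{113}{319}\right) = -272710 + \frac{103}{638} = - \frac{173988877}{638}$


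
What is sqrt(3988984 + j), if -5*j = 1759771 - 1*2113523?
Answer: 12*sqrt(704815)/5 ≈ 2014.9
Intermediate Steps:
j = 353752/5 (j = -(1759771 - 1*2113523)/5 = -(1759771 - 2113523)/5 = -1/5*(-353752) = 353752/5 ≈ 70750.)
sqrt(3988984 + j) = sqrt(3988984 + 353752/5) = sqrt(20298672/5) = 12*sqrt(704815)/5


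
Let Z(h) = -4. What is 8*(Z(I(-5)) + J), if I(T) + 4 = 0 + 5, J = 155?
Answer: 1208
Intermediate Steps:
I(T) = 1 (I(T) = -4 + (0 + 5) = -4 + 5 = 1)
8*(Z(I(-5)) + J) = 8*(-4 + 155) = 8*151 = 1208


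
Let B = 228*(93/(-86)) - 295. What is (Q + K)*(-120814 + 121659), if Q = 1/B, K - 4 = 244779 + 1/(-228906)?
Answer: 1102576364196628945/5330534022 ≈ 2.0684e+8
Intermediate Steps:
B = -23287/43 (B = 228*(93*(-1/86)) - 295 = 228*(-93/86) - 295 = -10602/43 - 295 = -23287/43 ≈ -541.56)
K = 56032297397/228906 (K = 4 + (244779 + 1/(-228906)) = 4 + (244779 - 1/228906) = 4 + 56031381773/228906 = 56032297397/228906 ≈ 2.4478e+5)
Q = -43/23287 (Q = 1/(-23287/43) = -43/23287 ≈ -0.0018465)
(Q + K)*(-120814 + 121659) = (-43/23287 + 56032297397/228906)*(-120814 + 121659) = (1304824099640981/5330534022)*845 = 1102576364196628945/5330534022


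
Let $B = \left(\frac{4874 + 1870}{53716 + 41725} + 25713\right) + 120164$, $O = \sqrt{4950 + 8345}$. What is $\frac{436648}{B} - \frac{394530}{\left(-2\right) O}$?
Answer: $\frac{41674121768}{13922653501} + \frac{39453 \sqrt{13295}}{2659} \approx 1713.8$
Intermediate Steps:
$O = \sqrt{13295} \approx 115.3$
$B = \frac{13922653501}{95441}$ ($B = \left(\frac{6744}{95441} + 25713\right) + 120164 = \frac{2454081177}{95441} + 120164 = \frac{13922653501}{95441} \approx 1.4588 \cdot 10^{5}$)
$\frac{436648}{B} - \frac{394530}{\left(-2\right) O} = \frac{436648}{\frac{13922653501}{95441}} - \frac{394530}{\left(-2\right) \sqrt{13295}} = 436648 \cdot \frac{95441}{13922653501} - 394530 \left(- \frac{\sqrt{13295}}{26590}\right) = \frac{41674121768}{13922653501} + \frac{39453 \sqrt{13295}}{2659}$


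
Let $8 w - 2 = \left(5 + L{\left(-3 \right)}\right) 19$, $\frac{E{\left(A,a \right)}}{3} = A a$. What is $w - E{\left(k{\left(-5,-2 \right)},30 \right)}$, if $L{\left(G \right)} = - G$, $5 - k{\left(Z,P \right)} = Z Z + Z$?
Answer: $\frac{5477}{4} \approx 1369.3$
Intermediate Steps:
$k{\left(Z,P \right)} = 5 - Z - Z^{2}$ ($k{\left(Z,P \right)} = 5 - \left(Z Z + Z\right) = 5 - \left(Z^{2} + Z\right) = 5 - \left(Z + Z^{2}\right) = 5 - Z - Z^{2}$)
$E{\left(A,a \right)} = 3 A a$
$w = \frac{77}{4}$ ($w = \frac{1}{4} + \frac{\left(5 - -3\right) 19}{8} = \frac{1}{4} + \frac{\left(5 + 3\right) 19}{8} = \frac{1}{4} + \frac{8 \cdot 19}{8} = \frac{1}{4} + \frac{1}{8} \cdot 152 = \frac{1}{4} + 19 = \frac{77}{4} \approx 19.25$)
$w - E{\left(k{\left(-5,-2 \right)},30 \right)} = \frac{77}{4} - 3 \left(5 - -5 - \left(-5\right)^{2}\right) 30 = \frac{77}{4} - 3 \left(5 + 5 - 25\right) 30 = \frac{77}{4} - 3 \left(-15\right) 30 = \frac{77}{4} - -1350 = \frac{77}{4} + 1350 = \frac{5477}{4}$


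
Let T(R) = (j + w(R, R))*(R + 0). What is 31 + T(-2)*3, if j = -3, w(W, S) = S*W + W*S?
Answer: 1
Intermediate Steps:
w(W, S) = 2*S*W (w(W, S) = S*W + S*W = 2*S*W)
T(R) = R*(-3 + 2*R²) (T(R) = (-3 + 2*R*R)*(R + 0) = (-3 + 2*R²)*R = R*(-3 + 2*R²))
31 + T(-2)*3 = 31 - 2*(-3 + 2*(-2)²)*3 = 31 - 2*(-3 + 2*4)*3 = 31 - 2*(-3 + 8)*3 = 31 - 2*5*3 = 31 - 10*3 = 31 - 30 = 1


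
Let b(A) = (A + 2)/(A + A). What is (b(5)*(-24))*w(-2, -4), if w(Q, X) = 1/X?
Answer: 21/5 ≈ 4.2000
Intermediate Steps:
b(A) = (2 + A)/(2*A) (b(A) = (2 + A)/((2*A)) = (2 + A)*(1/(2*A)) = (2 + A)/(2*A))
(b(5)*(-24))*w(-2, -4) = (((½)*(2 + 5)/5)*(-24))/(-4) = (((½)*(⅕)*7)*(-24))*(-¼) = ((7/10)*(-24))*(-¼) = -84/5*(-¼) = 21/5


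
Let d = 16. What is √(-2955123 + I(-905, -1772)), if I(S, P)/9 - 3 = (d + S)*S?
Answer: 3*√476201 ≈ 2070.2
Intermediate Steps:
I(S, P) = 27 + 9*S*(16 + S) (I(S, P) = 27 + 9*((16 + S)*S) = 27 + 9*(S*(16 + S)) = 27 + 9*S*(16 + S))
√(-2955123 + I(-905, -1772)) = √(-2955123 + (27 + 9*(-905)² + 144*(-905))) = √(-2955123 + (27 + 9*819025 - 130320)) = √(-2955123 + (27 + 7371225 - 130320)) = √(-2955123 + 7240932) = √4285809 = 3*√476201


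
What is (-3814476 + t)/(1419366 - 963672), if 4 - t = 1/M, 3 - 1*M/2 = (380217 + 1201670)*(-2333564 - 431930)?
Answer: -11124777914213148955/1329016059585559076 ≈ -8.3707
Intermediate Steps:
M = 8749398014362 (M = 6 - 2*(380217 + 1201670)*(-2333564 - 431930) = 6 - 3163774*(-2765494) = 6 - 2*(-4374699007178) = 6 + 8749398014356 = 8749398014362)
t = 34997592057447/8749398014362 (t = 4 - 1/8749398014362 = 34997592057447/8749398014362 ≈ 4.0000)
(-3814476 + t)/(1419366 - 963672) = (-3814476 + 34997592057447/8749398014362)/(1419366 - 963672) = -33374333742639446865/8749398014362/455694 = -33374333742639446865/8749398014362*1/455694 = -11124777914213148955/1329016059585559076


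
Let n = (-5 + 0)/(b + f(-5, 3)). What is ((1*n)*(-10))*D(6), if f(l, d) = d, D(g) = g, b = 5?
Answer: 75/2 ≈ 37.500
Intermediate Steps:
n = -5/8 (n = (-5 + 0)/(5 + 3) = -5/8 ≈ -0.62500)
((1*n)*(-10))*D(6) = ((1*(-5/8))*(-10))*6 = -5/8*(-10)*6 = (25/4)*6 = 75/2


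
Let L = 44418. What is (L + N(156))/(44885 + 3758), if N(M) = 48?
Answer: 44466/48643 ≈ 0.91413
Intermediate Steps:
(L + N(156))/(44885 + 3758) = (44418 + 48)/(44885 + 3758) = 44466/48643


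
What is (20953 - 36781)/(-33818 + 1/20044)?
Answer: 317256432/677847991 ≈ 0.46803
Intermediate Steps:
(20953 - 36781)/(-33818 + 1/20044) = -15828/(-33818 + 1/20044) = -15828/(-677847991/20044) = -15828*(-20044/677847991) = 317256432/677847991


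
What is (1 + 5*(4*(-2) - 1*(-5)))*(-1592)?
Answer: 22288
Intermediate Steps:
(1 + 5*(4*(-2) - 1*(-5)))*(-1592) = (1 + 5*(-8 + 5))*(-1592) = (1 + 5*(-3))*(-1592) = (1 - 15)*(-1592) = -14*(-1592) = 22288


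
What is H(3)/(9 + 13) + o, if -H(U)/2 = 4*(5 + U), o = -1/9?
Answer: -299/99 ≈ -3.0202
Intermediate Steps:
o = -1/9 (o = -1*1/9 = -1/9 ≈ -0.11111)
H(U) = -40 - 8*U (H(U) = -8*(5 + U) = -2*(20 + 4*U) = -40 - 8*U)
H(3)/(9 + 13) + o = (-40 - 8*3)/(9 + 13) - 1/9 = (-40 - 24)/22 - 1/9 = -64*1/22 - 1/9 = -32/11 - 1/9 = -299/99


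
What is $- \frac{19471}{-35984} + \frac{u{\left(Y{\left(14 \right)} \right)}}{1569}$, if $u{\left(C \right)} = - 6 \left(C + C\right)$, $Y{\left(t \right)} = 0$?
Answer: $\frac{19471}{35984} \approx 0.5411$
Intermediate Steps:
$u{\left(C \right)} = - 12 C$ ($u{\left(C \right)} = - 6 \cdot 2 C = - 12 C$)
$- \frac{19471}{-35984} + \frac{u{\left(Y{\left(14 \right)} \right)}}{1569} = - \frac{19471}{-35984} + \frac{\left(-12\right) 0}{1569} = \left(-19471\right) \left(- \frac{1}{35984}\right) + 0 \cdot \frac{1}{1569} = \frac{19471}{35984} + 0 = \frac{19471}{35984}$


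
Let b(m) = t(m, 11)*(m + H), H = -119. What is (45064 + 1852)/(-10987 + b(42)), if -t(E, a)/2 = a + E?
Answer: -46916/2825 ≈ -16.607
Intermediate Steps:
t(E, a) = -2*E - 2*a (t(E, a) = -2*(a + E) = -2*(E + a) = -2*E - 2*a)
b(m) = (-119 + m)*(-22 - 2*m) (b(m) = (-2*m - 2*11)*(m - 119) = (-2*m - 22)*(-119 + m) = (-22 - 2*m)*(-119 + m) = (-119 + m)*(-22 - 2*m))
(45064 + 1852)/(-10987 + b(42)) = (45064 + 1852)/(-10987 - 2*(-119 + 42)*(11 + 42)) = 46916/(-10987 - 2*(-77)*53) = 46916/(-10987 + 8162) = 46916/(-2825) = 46916*(-1/2825) = -46916/2825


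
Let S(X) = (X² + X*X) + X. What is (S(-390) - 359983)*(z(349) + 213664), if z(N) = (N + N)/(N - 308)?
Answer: -492127271506/41 ≈ -1.2003e+10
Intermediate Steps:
S(X) = X + 2*X² (S(X) = (X² + X²) + X = 2*X² + X = X + 2*X²)
z(N) = 2*N/(-308 + N) (z(N) = (2*N)/(-308 + N) = 2*N/(-308 + N))
(S(-390) - 359983)*(z(349) + 213664) = (-390*(1 + 2*(-390)) - 359983)*(2*349/(-308 + 349) + 213664) = (-390*(1 - 780) - 359983)*(2*349/41 + 213664) = (-390*(-779) - 359983)*(2*349*(1/41) + 213664) = (303810 - 359983)*(698/41 + 213664) = -56173*8760922/41 = -492127271506/41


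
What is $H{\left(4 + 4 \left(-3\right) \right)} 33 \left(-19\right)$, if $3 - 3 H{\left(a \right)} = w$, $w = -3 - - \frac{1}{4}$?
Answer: $- \frac{4807}{4} \approx -1201.8$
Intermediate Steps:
$w = - \frac{11}{4}$ ($w = -3 - \left(-1\right) \frac{1}{4} = -3 - - \frac{1}{4} = -3 + \frac{1}{4} = - \frac{11}{4} \approx -2.75$)
$H{\left(a \right)} = \frac{23}{12}$ ($H{\left(a \right)} = 1 - - \frac{11}{12} = 1 + \frac{11}{12} = \frac{23}{12}$)
$H{\left(4 + 4 \left(-3\right) \right)} 33 \left(-19\right) = \frac{23}{12} \cdot 33 \left(-19\right) = \frac{253}{4} \left(-19\right) = - \frac{4807}{4}$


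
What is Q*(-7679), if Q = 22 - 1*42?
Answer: 153580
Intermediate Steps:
Q = -20 (Q = 22 - 42 = -20)
Q*(-7679) = -20*(-7679) = 153580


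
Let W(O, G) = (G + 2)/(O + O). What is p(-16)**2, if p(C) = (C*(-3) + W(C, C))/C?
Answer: 600625/65536 ≈ 9.1648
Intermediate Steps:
W(O, G) = (2 + G)/(2*O) (W(O, G) = (2 + G)/((2*O)) = (2 + G)*(1/(2*O)) = (2 + G)/(2*O))
p(C) = (-3*C + (2 + C)/(2*C))/C (p(C) = (C*(-3) + (2 + C)/(2*C))/C = (-3*C + (2 + C)/(2*C))/C)
p(-16)**2 = (-3 + (-16)**(-2) + (1/2)/(-16))**2 = (-3 + 1/256 + (1/2)*(-1/16))**2 = (-3 + 1/256 - 1/32)**2 = (-775/256)**2 = 600625/65536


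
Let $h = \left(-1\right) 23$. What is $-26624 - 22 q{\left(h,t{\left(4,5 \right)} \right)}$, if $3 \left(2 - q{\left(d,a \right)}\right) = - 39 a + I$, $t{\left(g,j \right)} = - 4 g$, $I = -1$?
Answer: $- \frac{66298}{3} \approx -22099.0$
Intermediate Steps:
$h = -23$
$q{\left(d,a \right)} = \frac{7}{3} + 13 a$ ($q{\left(d,a \right)} = 2 - \frac{- 39 a - 1}{3} = 2 - \frac{-1 - 39 a}{3} = 2 + \left(\frac{1}{3} + 13 a\right) = \frac{7}{3} + 13 a$)
$-26624 - 22 q{\left(h,t{\left(4,5 \right)} \right)} = -26624 - 22 \left(\frac{7}{3} + 13 \left(\left(-4\right) 4\right)\right) = -26624 - 22 \left(\frac{7}{3} + 13 \left(-16\right)\right) = -26624 - 22 \left(\frac{7}{3} - 208\right) = -26624 - - \frac{13574}{3} = -26624 + \frac{13574}{3} = - \frac{66298}{3}$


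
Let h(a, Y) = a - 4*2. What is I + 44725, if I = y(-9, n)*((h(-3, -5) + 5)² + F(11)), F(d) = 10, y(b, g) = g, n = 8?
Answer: 45093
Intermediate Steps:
h(a, Y) = -8 + a (h(a, Y) = a - 8 = -8 + a)
I = 368 (I = 8*(((-8 - 3) + 5)² + 10) = 8*((-11 + 5)² + 10) = 8*((-6)² + 10) = 8*(36 + 10) = 8*46 = 368)
I + 44725 = 368 + 44725 = 45093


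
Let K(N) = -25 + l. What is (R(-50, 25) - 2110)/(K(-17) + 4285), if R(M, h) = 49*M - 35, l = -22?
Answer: -4595/4238 ≈ -1.0842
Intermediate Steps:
R(M, h) = -35 + 49*M
K(N) = -47 (K(N) = -25 - 22 = -47)
(R(-50, 25) - 2110)/(K(-17) + 4285) = ((-35 + 49*(-50)) - 2110)/(-47 + 4285) = ((-35 - 2450) - 2110)/4238 = (-2485 - 2110)*(1/4238) = -4595*1/4238 = -4595/4238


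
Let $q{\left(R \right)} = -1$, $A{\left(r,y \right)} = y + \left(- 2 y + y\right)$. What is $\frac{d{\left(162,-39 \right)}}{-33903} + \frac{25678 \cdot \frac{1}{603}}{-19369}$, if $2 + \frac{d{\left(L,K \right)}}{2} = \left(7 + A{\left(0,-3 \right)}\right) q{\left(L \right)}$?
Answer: $- \frac{73370012}{43996702869} \approx -0.0016676$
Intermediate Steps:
$A{\left(r,y \right)} = 0$ ($A{\left(r,y \right)} = y - y = 0$)
$d{\left(L,K \right)} = -18$ ($d{\left(L,K \right)} = -4 + 2 \left(7 + 0\right) \left(-1\right) = -4 + 2 \cdot 7 \left(-1\right) = -4 + 2 \left(-7\right) = -4 - 14 = -18$)
$\frac{d{\left(162,-39 \right)}}{-33903} + \frac{25678 \cdot \frac{1}{603}}{-19369} = - \frac{18}{-33903} + \frac{25678 \cdot \frac{1}{603}}{-19369} = \left(-18\right) \left(- \frac{1}{33903}\right) + 25678 \cdot \frac{1}{603} \left(- \frac{1}{19369}\right) = \frac{2}{3767} + \frac{25678}{603} \left(- \frac{1}{19369}\right) = \frac{2}{3767} - \frac{25678}{11679507} = - \frac{73370012}{43996702869}$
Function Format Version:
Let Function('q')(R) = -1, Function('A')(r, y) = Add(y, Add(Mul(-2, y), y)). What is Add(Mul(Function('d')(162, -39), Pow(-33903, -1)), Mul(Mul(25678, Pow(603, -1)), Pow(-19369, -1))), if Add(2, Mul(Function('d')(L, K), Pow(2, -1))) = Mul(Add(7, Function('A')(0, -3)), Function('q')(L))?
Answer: Rational(-73370012, 43996702869) ≈ -0.0016676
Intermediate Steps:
Function('A')(r, y) = 0 (Function('A')(r, y) = Add(y, Mul(-1, y)) = 0)
Function('d')(L, K) = -18 (Function('d')(L, K) = Add(-4, Mul(2, Mul(Add(7, 0), -1))) = Add(-4, Mul(2, Mul(7, -1))) = Add(-4, Mul(2, -7)) = Add(-4, -14) = -18)
Add(Mul(Function('d')(162, -39), Pow(-33903, -1)), Mul(Mul(25678, Pow(603, -1)), Pow(-19369, -1))) = Add(Mul(-18, Pow(-33903, -1)), Mul(Mul(25678, Pow(603, -1)), Pow(-19369, -1))) = Add(Mul(-18, Rational(-1, 33903)), Mul(Mul(25678, Rational(1, 603)), Rational(-1, 19369))) = Add(Rational(2, 3767), Mul(Rational(25678, 603), Rational(-1, 19369))) = Add(Rational(2, 3767), Rational(-25678, 11679507)) = Rational(-73370012, 43996702869)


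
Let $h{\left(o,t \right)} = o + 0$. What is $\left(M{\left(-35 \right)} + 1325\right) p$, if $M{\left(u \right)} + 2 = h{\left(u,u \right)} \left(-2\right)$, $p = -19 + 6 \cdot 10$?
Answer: $57113$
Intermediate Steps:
$h{\left(o,t \right)} = o$
$p = 41$ ($p = -19 + 60 = 41$)
$M{\left(u \right)} = -2 - 2 u$ ($M{\left(u \right)} = -2 + u \left(-2\right) = -2 - 2 u$)
$\left(M{\left(-35 \right)} + 1325\right) p = \left(\left(-2 - -70\right) + 1325\right) 41 = \left(\left(-2 + 70\right) + 1325\right) 41 = \left(68 + 1325\right) 41 = 1393 \cdot 41 = 57113$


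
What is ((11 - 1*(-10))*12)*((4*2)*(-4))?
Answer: -8064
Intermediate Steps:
((11 - 1*(-10))*12)*((4*2)*(-4)) = ((11 + 10)*12)*(8*(-4)) = (21*12)*(-32) = 252*(-32) = -8064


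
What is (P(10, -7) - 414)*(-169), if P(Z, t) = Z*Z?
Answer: 53066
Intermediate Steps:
P(Z, t) = Z²
(P(10, -7) - 414)*(-169) = (10² - 414)*(-169) = (100 - 414)*(-169) = -314*(-169) = 53066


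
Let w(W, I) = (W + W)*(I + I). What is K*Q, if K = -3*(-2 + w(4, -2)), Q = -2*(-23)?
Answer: 4692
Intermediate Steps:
w(W, I) = 4*I*W (w(W, I) = (2*W)*(2*I) = 4*I*W)
Q = 46
K = 102 (K = -3*(-2 + 4*(-2)*4) = -3*(-2 - 32) = -3*(-34) = 102)
K*Q = 102*46 = 4692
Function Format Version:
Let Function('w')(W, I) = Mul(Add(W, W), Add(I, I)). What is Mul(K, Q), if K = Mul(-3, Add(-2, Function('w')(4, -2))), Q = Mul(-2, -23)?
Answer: 4692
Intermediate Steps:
Function('w')(W, I) = Mul(4, I, W) (Function('w')(W, I) = Mul(Mul(2, W), Mul(2, I)) = Mul(4, I, W))
Q = 46
K = 102 (K = Mul(-3, Add(-2, Mul(4, -2, 4))) = Mul(-3, Add(-2, -32)) = Mul(-3, -34) = 102)
Mul(K, Q) = Mul(102, 46) = 4692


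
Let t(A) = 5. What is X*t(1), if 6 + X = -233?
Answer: -1195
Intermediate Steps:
X = -239 (X = -6 - 233 = -239)
X*t(1) = -239*5 = -1195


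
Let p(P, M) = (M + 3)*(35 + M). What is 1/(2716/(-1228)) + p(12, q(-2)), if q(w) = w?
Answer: 22100/679 ≈ 32.548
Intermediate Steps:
p(P, M) = (3 + M)*(35 + M)
1/(2716/(-1228)) + p(12, q(-2)) = 1/(2716/(-1228)) + (105 + (-2)² + 38*(-2)) = 1/(2716*(-1/1228)) + (105 + 4 - 76) = 1/(-679/307) + 33 = -307/679 + 33 = 22100/679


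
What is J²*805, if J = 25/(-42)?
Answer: 71875/252 ≈ 285.22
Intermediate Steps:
J = -25/42 (J = 25*(-1/42) = -25/42 ≈ -0.59524)
J²*805 = (-25/42)²*805 = (625/1764)*805 = 71875/252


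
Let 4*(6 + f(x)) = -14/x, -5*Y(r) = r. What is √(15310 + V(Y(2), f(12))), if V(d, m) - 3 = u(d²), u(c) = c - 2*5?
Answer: √382579/5 ≈ 123.71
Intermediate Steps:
Y(r) = -r/5
f(x) = -6 - 7/(2*x) (f(x) = -6 + (-14/x)/4 = -6 - 7/(2*x))
u(c) = -10 + c (u(c) = c - 10 = -10 + c)
V(d, m) = -7 + d² (V(d, m) = 3 + (-10 + d²) = -7 + d²)
√(15310 + V(Y(2), f(12))) = √(15310 + (-7 + (-⅕*2)²)) = √(15310 + (-7 + (-⅖)²)) = √(15310 + (-7 + 4/25)) = √(15310 - 171/25) = √(382579/25) = √382579/5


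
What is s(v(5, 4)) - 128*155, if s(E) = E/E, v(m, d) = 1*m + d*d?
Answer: -19839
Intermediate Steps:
v(m, d) = m + d**2
s(E) = 1
s(v(5, 4)) - 128*155 = 1 - 128*155 = 1 - 19840 = -19839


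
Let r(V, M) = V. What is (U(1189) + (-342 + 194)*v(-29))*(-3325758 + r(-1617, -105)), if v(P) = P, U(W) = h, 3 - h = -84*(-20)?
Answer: -8701085625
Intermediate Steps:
h = -1677 (h = 3 - (-84)*(-20) = 3 - 1*1680 = 3 - 1680 = -1677)
U(W) = -1677
(U(1189) + (-342 + 194)*v(-29))*(-3325758 + r(-1617, -105)) = (-1677 + (-342 + 194)*(-29))*(-3325758 - 1617) = (-1677 - 148*(-29))*(-3327375) = (-1677 + 4292)*(-3327375) = 2615*(-3327375) = -8701085625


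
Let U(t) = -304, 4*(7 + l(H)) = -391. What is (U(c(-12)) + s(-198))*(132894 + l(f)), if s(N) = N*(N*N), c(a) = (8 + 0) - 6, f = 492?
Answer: -1030802579818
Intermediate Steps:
l(H) = -419/4 (l(H) = -7 + (¼)*(-391) = -7 - 391/4 = -419/4)
c(a) = 2 (c(a) = 8 - 6 = 2)
s(N) = N³ (s(N) = N*N² = N³)
(U(c(-12)) + s(-198))*(132894 + l(f)) = (-304 + (-198)³)*(132894 - 419/4) = (-304 - 7762392)*(531157/4) = -7762696*531157/4 = -1030802579818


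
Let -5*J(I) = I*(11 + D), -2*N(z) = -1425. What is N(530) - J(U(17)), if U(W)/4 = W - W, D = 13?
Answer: 1425/2 ≈ 712.50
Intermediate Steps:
N(z) = 1425/2 (N(z) = -½*(-1425) = 1425/2)
U(W) = 0 (U(W) = 4*(W - W) = 4*0 = 0)
J(I) = -24*I/5 (J(I) = -I*(11 + 13)/5 = -I*24/5 = -24*I/5)
N(530) - J(U(17)) = 1425/2 - (-24)*0/5 = 1425/2 - 1*0 = 1425/2 + 0 = 1425/2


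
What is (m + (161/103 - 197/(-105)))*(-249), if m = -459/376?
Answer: -748793713/1355480 ≈ -552.42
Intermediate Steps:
m = -459/376 (m = -459*1/376 = -459/376 ≈ -1.2207)
(m + (161/103 - 197/(-105)))*(-249) = (-459/376 + (161/103 - 197/(-105)))*(-249) = (-459/376 + (161*(1/103) - 197*(-1/105)))*(-249) = (-459/376 + (161/103 + 197/105))*(-249) = (-459/376 + 37196/10815)*(-249) = (9021611/4066440)*(-249) = -748793713/1355480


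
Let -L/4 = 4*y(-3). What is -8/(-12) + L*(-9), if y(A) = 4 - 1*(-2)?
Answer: 2594/3 ≈ 864.67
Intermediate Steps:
y(A) = 6 (y(A) = 4 + 2 = 6)
L = -96 (L = -16*6 = -4*24 = -96)
-8/(-12) + L*(-9) = -8/(-12) - 96*(-9) = -8*(-1/12) + 864 = 2/3 + 864 = 2594/3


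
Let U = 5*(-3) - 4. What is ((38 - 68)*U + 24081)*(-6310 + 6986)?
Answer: 16664076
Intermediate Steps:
U = -19 (U = -15 - 4 = -19)
((38 - 68)*U + 24081)*(-6310 + 6986) = ((38 - 68)*(-19) + 24081)*(-6310 + 6986) = (-30*(-19) + 24081)*676 = (570 + 24081)*676 = 24651*676 = 16664076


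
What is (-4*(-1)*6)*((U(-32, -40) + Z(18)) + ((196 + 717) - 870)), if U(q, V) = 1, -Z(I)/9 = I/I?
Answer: 840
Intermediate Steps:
Z(I) = -9 (Z(I) = -9*I/I = -9*1 = -9)
(-4*(-1)*6)*((U(-32, -40) + Z(18)) + ((196 + 717) - 870)) = (-4*(-1)*6)*((1 - 9) + ((196 + 717) - 870)) = (4*6)*(-8 + (913 - 870)) = 24*(-8 + 43) = 24*35 = 840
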